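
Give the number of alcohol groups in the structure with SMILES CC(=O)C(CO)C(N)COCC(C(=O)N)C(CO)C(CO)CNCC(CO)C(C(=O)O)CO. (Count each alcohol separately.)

Working along the chain:
  CO: –C(=O)– with carbon on both sides → ketone.
  CH(CH2OH): pendant –CH2OH on an sp³ backbone C → alcohol.
  CH(NH2): –NH2 on an sp³ carbon with no adjacent C=O → amine.
  CH2OCH2: C–O–C with sp³ carbons on both sides and no adjacent C=O → ether.
  CH(CONH2): pendant –CONH2: carbonyl C bonded to C and N → amide.
  CH(CH2OH): pendant –CH2OH on an sp³ backbone C → alcohol.
  CH(CH2OH): pendant –CH2OH on an sp³ backbone C → alcohol.
  CH2NHCH2: C–N–C with sp³ carbons and no adjacent C=O → amine (secondary).
  CH(CH2OH): pendant –CH2OH on an sp³ backbone C → alcohol.
  CH(COOH): pendant –COOH: carbonyl C bonded to C and –OH → carboxylic acid.
  CH2OH: –OH on an sp³ carbon → alcohol.
Alcohol appears at: CH(CH2OH), CH(CH2OH), CH(CH2OH), CH(CH2OH), CH2OH → 5.

5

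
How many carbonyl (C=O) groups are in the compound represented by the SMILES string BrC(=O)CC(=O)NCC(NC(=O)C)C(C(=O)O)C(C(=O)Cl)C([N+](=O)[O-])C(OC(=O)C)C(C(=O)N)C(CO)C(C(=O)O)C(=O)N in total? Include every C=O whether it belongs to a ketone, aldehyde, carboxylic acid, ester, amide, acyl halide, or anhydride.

9

BrCO: acyl halide, 1 C=O (running total 1).
CH2CONHCH2: amide, 1 C=O (running total 2).
CH(NHCOCH3): amide, 1 C=O (running total 3).
CH(COOH): carboxylic acid, 1 C=O (running total 4).
CH(COCl): acyl halide, 1 C=O (running total 5).
CH(OCOCH3): ester, 1 C=O (running total 6).
CH(CONH2): amide, 1 C=O (running total 7).
CH(COOH): carboxylic acid, 1 C=O (running total 8).
CONH2: amide, 1 C=O (running total 9).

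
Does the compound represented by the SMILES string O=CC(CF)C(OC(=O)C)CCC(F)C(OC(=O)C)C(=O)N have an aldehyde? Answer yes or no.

yes

Taking each segment in turn:
  OHC: terminal –CHO: carbonyl C bonded to H and C → aldehyde.
  CH(CH2F): pendant –CH2X: halogen on sp³ carbon → alkyl halide.
  CH(OCOCH3): pendant –OC(=O)CH3: an acyloxy group → ester.
  CH(F): halogen on an sp³ carbon → alkyl halide.
  CH(OCOCH3): pendant –OC(=O)CH3: an acyloxy group → ester.
  CONH2: –C(=O)NH2: carbonyl C bonded to C and to N → amide (the N is not a separate amine).
The OHC segment supplies the aldehyde: terminal –CHO: carbonyl C bonded to H and C → aldehyde.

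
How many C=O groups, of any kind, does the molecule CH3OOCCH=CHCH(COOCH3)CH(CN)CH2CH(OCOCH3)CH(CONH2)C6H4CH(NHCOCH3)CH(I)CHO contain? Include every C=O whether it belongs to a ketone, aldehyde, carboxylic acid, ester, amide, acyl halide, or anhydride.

CH3OOC: ester, 1 C=O (running total 1).
CH(COOCH3): ester, 1 C=O (running total 2).
CH(OCOCH3): ester, 1 C=O (running total 3).
CH(CONH2): amide, 1 C=O (running total 4).
CH(NHCOCH3): amide, 1 C=O (running total 5).
CHO: aldehyde, 1 C=O (running total 6).

6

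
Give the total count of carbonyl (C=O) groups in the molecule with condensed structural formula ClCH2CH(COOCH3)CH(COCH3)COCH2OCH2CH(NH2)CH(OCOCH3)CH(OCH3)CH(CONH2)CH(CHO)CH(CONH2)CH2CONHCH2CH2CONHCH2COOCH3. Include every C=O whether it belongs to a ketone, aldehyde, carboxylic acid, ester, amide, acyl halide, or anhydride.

CH(COOCH3): ester, 1 C=O (running total 1).
CH(COCH3): ketone, 1 C=O (running total 2).
CO: ketone, 1 C=O (running total 3).
CH(OCOCH3): ester, 1 C=O (running total 4).
CH(CONH2): amide, 1 C=O (running total 5).
CH(CHO): aldehyde, 1 C=O (running total 6).
CH(CONH2): amide, 1 C=O (running total 7).
CH2CONHCH2: amide, 1 C=O (running total 8).
CH2CONHCH2: amide, 1 C=O (running total 9).
COOCH3: ester, 1 C=O (running total 10).

10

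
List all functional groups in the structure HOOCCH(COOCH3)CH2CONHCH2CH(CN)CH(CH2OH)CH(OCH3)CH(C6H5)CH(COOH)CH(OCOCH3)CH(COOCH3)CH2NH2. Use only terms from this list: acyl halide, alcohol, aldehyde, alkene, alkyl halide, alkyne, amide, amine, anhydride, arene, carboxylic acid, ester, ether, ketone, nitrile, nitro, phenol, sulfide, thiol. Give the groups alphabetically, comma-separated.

alcohol, amide, amine, arene, carboxylic acid, ester, ether, nitrile

Working along the chain:
  HOOC: –COOH: carbonyl C bonded to –OH and C → carboxylic acid (the –OH is not a separate alcohol).
  CH(COOCH3): pendant –COOCH3: carbonyl C bonded to C and –OCH3 → ester.
  CH2CONHCH2: –C(=O)–N– linkage → amide (the N is not an amine).
  CH(CN): pendant –C≡N: nitrile.
  CH(CH2OH): pendant –CH2OH on an sp³ backbone C → alcohol.
  CH(OCH3): pendant –OCH3: C–O–C with sp³ C, no adjacent C=O → ether.
  CH(C6H5): pendant –C6H5: benzene ring → arene.
  CH(COOH): pendant –COOH: carbonyl C bonded to C and –OH → carboxylic acid.
  CH(OCOCH3): pendant –OC(=O)CH3: an acyloxy group → ester.
  CH(COOCH3): pendant –COOCH3: carbonyl C bonded to C and –OCH3 → ester.
  CH2NH2: –NH2 on an sp³ carbon with no adjacent C=O → amine.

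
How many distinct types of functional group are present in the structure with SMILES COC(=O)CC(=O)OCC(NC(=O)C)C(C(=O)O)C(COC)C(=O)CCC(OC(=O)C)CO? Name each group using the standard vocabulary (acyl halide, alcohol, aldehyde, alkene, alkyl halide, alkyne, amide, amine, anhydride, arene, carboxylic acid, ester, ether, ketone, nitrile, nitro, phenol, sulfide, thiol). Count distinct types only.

CH3O–C(=O)–: carbonyl C bonded to C and to –OCH3 → ester (not ketone + ether).
–C(=O)–O–C with C on the carbonyl side → ester.
pendant –NHC(=O)CH3: N bonded to a carbonyl → amide (not amine).
pendant –COOH: carbonyl C bonded to C and –OH → carboxylic acid.
pendant –CH2OCH3: C–O–C linkage → ether.
–C(=O)– with carbon on both sides → ketone.
pendant –OC(=O)CH3: an acyloxy group → ester.
–OH on an sp³ carbon → alcohol.
Distinct types present: alcohol, amide, carboxylic acid, ester, ether, ketone.

6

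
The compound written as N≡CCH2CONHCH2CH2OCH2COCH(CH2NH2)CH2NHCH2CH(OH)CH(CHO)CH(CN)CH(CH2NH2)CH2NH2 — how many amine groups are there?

N≡C–: carbon triple-bonded to nitrogen → nitrile.
–C(=O)–N– linkage → amide (the N is not an amine).
C–O–C with sp³ carbons on both sides and no adjacent C=O → ether.
–C(=O)– with carbon on both sides → ketone.
pendant –CH2NH2: N on sp³ C, no adjacent C=O → amine.
C–N–C with sp³ carbons and no adjacent C=O → amine (secondary).
–OH on an sp³ carbon → alcohol (secondary).
pendant –CHO: carbonyl C bonded to C and H → aldehyde.
pendant –C≡N: nitrile.
pendant –CH2NH2: N on sp³ C, no adjacent C=O → amine.
–NH2 on an sp³ carbon with no adjacent C=O → amine.
Amine appears at: CH(CH2NH2), CH2NHCH2, CH(CH2NH2), CH2NH2 → 4.

4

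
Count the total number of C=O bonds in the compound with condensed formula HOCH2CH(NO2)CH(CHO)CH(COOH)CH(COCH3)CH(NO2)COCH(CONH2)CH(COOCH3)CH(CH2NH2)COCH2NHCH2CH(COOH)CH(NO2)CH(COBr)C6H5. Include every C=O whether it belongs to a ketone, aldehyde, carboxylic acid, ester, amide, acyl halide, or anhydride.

9

CH(CHO): aldehyde, 1 C=O (running total 1).
CH(COOH): carboxylic acid, 1 C=O (running total 2).
CH(COCH3): ketone, 1 C=O (running total 3).
CO: ketone, 1 C=O (running total 4).
CH(CONH2): amide, 1 C=O (running total 5).
CH(COOCH3): ester, 1 C=O (running total 6).
CO: ketone, 1 C=O (running total 7).
CH(COOH): carboxylic acid, 1 C=O (running total 8).
CH(COBr): acyl halide, 1 C=O (running total 9).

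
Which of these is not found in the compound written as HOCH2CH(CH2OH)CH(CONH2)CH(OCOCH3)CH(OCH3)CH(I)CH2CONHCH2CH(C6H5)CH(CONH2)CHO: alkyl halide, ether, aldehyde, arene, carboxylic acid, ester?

carboxylic acid

ether: present (CH(OCH3) — pendant –OCH3: C–O–C with sp³ C, no adjacent C=O → ether).
aldehyde: present (CHO — terminal –CHO: carbonyl C bonded to H and C → aldehyde).
arene: present (CH(C6H5) — pendant –C6H5: benzene ring → arene).
alkyl halide: present (CH(I) — halogen on an sp³ carbon → alkyl halide).
ester: present (CH(OCOCH3) — pendant –OC(=O)CH3: an acyloxy group → ester).
carboxylic acid: absent. In CH(OCOCH3), the acyl oxygen is bonded to carbon (–O–C), not to H, so this is an ester. In each of CH(CONH2) and CH2CONHCH2, the carbonyl is bonded to nitrogen, not to –OH; that is an amide.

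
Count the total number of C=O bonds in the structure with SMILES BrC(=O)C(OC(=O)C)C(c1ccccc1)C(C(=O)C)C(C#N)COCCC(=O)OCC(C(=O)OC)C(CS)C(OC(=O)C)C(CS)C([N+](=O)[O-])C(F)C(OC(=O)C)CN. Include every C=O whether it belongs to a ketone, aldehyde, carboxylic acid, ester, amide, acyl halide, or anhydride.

BrCO: acyl halide, 1 C=O (running total 1).
CH(OCOCH3): ester, 1 C=O (running total 2).
CH(COCH3): ketone, 1 C=O (running total 3).
CH2COOCH2: ester, 1 C=O (running total 4).
CH(COOCH3): ester, 1 C=O (running total 5).
CH(OCOCH3): ester, 1 C=O (running total 6).
CH(OCOCH3): ester, 1 C=O (running total 7).

7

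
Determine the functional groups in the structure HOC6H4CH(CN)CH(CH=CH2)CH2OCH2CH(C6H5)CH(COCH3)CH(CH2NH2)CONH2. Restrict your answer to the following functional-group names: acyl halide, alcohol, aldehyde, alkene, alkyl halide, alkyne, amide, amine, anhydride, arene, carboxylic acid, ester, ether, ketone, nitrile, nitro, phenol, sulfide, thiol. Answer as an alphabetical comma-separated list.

–OH attached directly to an aromatic ring → phenol (not alcohol); the ring itself is an arene.
pendant –C≡N: nitrile.
pendant –CH=CH2: C=C double bond → alkene.
C–O–C with sp³ carbons on both sides and no adjacent C=O → ether.
pendant –C6H5: benzene ring → arene.
pendant –COCH3: carbonyl C bonded to two carbons → ketone.
pendant –CH2NH2: N on sp³ C, no adjacent C=O → amine.
–C(=O)NH2: carbonyl C bonded to C and to N → amide (the N is not a separate amine).

alkene, amide, amine, arene, ether, ketone, nitrile, phenol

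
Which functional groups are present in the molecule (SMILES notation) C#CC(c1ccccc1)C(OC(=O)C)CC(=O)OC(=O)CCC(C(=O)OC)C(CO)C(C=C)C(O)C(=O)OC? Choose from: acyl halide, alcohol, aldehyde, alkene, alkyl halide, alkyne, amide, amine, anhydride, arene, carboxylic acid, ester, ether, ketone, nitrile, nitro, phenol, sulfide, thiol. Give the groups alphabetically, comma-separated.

alcohol, alkene, alkyne, anhydride, arene, ester

C≡C triple bond → alkyne.
pendant –C6H5: benzene ring → arene.
pendant –OC(=O)CH3: an acyloxy group → ester.
two acyl groups sharing one oxygen, –C(=O)–O–C(=O)– → anhydride.
pendant –COOCH3: carbonyl C bonded to C and –OCH3 → ester.
pendant –CH2OH on an sp³ backbone C → alcohol.
pendant –CH=CH2: C=C double bond → alkene.
–OH on an sp³ carbon → alcohol (secondary).
–C(=O)OCH3: carbonyl C bonded to C and to –OCH3 → ester (not ketone + ether).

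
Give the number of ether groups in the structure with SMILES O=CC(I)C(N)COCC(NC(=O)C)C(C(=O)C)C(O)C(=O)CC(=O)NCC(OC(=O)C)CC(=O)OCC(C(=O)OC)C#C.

1

terminal –CHO: carbonyl C bonded to H and C → aldehyde.
halogen on an sp³ carbon → alkyl halide.
–NH2 on an sp³ carbon with no adjacent C=O → amine.
C–O–C with sp³ carbons on both sides and no adjacent C=O → ether.
pendant –NHC(=O)CH3: N bonded to a carbonyl → amide (not amine).
pendant –COCH3: carbonyl C bonded to two carbons → ketone.
–OH on an sp³ carbon → alcohol (secondary).
–C(=O)– with carbon on both sides → ketone.
–C(=O)–N– linkage → amide (the N is not an amine).
pendant –OC(=O)CH3: an acyloxy group → ester.
–C(=O)–O–C with C on the carbonyl side → ester.
pendant –COOCH3: carbonyl C bonded to C and –OCH3 → ester.
C≡C triple bond → alkyne.
Ether appears at: CH2OCH2 → 1.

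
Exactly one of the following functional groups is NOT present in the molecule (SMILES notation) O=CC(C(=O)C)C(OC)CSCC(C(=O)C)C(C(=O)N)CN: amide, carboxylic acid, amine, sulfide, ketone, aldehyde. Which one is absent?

aldehyde: present (OHC — terminal –CHO: carbonyl C bonded to H and C → aldehyde).
amide: present (CH(CONH2) — pendant –CONH2: carbonyl C bonded to C and N → amide).
sulfide: present (CH2SCH2 — C–S–C linkage → sulfide (thioether)).
ketone: present (CH(COCH3) — pendant –COCH3: carbonyl C bonded to two carbons → ketone).
amine: present (CH2NH2 — –NH2 on an sp³ carbon with no adjacent C=O → amine).
carboxylic acid: absent. In CH(CONH2), the carbonyl is bonded to nitrogen, not to –OH; that is an amide.

carboxylic acid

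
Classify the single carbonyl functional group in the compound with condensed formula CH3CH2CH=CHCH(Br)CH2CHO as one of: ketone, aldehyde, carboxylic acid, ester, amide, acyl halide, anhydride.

The carbonyl is in the CHO segment: terminal –CHO: carbonyl C bonded to H and C → aldehyde.

aldehyde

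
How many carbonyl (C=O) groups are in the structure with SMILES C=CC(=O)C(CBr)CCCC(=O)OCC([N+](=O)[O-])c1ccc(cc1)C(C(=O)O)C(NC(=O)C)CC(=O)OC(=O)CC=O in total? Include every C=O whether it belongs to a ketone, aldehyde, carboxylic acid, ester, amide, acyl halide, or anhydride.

7

CO: ketone, 1 C=O (running total 1).
CH2COOCH2: ester, 1 C=O (running total 2).
CH(COOH): carboxylic acid, 1 C=O (running total 3).
CH(NHCOCH3): amide, 1 C=O (running total 4).
CH2CO-O-COCH2: anhydride, 2 C=O (running total 6).
CHO: aldehyde, 1 C=O (running total 7).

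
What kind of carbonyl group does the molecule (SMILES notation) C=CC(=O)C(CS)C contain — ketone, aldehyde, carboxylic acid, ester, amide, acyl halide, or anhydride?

The carbonyl is in the CO segment: –C(=O)– with carbon on both sides → ketone.

ketone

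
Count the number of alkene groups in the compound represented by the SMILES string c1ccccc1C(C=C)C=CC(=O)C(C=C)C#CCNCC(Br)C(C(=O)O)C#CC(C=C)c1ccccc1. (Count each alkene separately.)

4

Working along the chain:
  C6H5: C6H5– phenyl ring → arene.
  CH(CH=CH2): pendant –CH=CH2: C=C double bond → alkene.
  CH=CH: C=C double bond → alkene.
  CO: –C(=O)– with carbon on both sides → ketone.
  CH(CH=CH2): pendant –CH=CH2: C=C double bond → alkene.
  C≡C: C≡C triple bond → alkyne.
  CH2NHCH2: C–N–C with sp³ carbons and no adjacent C=O → amine (secondary).
  CH(Br): halogen on an sp³ carbon → alkyl halide.
  CH(COOH): pendant –COOH: carbonyl C bonded to C and –OH → carboxylic acid.
  C≡C: C≡C triple bond → alkyne.
  CH(CH=CH2): pendant –CH=CH2: C=C double bond → alkene.
  C6H5: –C6H5 phenyl ring → arene.
Alkene appears at: CH(CH=CH2), CH=CH, CH(CH=CH2), CH(CH=CH2) → 4.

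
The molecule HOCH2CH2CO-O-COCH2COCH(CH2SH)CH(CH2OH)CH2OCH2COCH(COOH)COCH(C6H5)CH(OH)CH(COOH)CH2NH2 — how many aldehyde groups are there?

Reading the structure from left to right:
  HOCH2: HO– on an sp³ carbon → alcohol.
  CH2CO-O-COCH2: two acyl groups sharing one oxygen, –C(=O)–O–C(=O)– → anhydride.
  CO: –C(=O)– with carbon on both sides → ketone.
  CH(CH2SH): pendant –CH2SH → thiol.
  CH(CH2OH): pendant –CH2OH on an sp³ backbone C → alcohol.
  CH2OCH2: C–O–C with sp³ carbons on both sides and no adjacent C=O → ether.
  CO: –C(=O)– with carbon on both sides → ketone.
  CH(COOH): pendant –COOH: carbonyl C bonded to C and –OH → carboxylic acid.
  CO: –C(=O)– with carbon on both sides → ketone.
  CH(C6H5): pendant –C6H5: benzene ring → arene.
  CH(OH): –OH on an sp³ carbon → alcohol (secondary).
  CH(COOH): pendant –COOH: carbonyl C bonded to C and –OH → carboxylic acid.
  CH2NH2: –NH2 on an sp³ carbon with no adjacent C=O → amine.
No segment is a aldehyde: CO is ketone, not aldehyde; CO is ketone, not aldehyde; CH(COOH) is carboxylic acid, not aldehyde. → 0.

0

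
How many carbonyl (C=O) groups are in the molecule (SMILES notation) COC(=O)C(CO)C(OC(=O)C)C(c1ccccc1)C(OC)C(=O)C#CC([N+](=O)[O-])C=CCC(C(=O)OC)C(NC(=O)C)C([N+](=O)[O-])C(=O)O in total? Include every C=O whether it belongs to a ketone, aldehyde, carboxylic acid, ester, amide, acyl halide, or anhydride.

6

CH3OOC: ester, 1 C=O (running total 1).
CH(OCOCH3): ester, 1 C=O (running total 2).
CO: ketone, 1 C=O (running total 3).
CH(COOCH3): ester, 1 C=O (running total 4).
CH(NHCOCH3): amide, 1 C=O (running total 5).
COOH: carboxylic acid, 1 C=O (running total 6).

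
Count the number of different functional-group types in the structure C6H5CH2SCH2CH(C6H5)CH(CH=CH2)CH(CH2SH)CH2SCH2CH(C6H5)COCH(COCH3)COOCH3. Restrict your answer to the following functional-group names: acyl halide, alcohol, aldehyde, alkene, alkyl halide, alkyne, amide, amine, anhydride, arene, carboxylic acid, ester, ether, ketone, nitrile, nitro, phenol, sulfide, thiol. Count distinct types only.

C6H5– phenyl ring → arene.
C–S–C linkage → sulfide (thioether).
pendant –C6H5: benzene ring → arene.
pendant –CH=CH2: C=C double bond → alkene.
pendant –CH2SH → thiol.
C–S–C linkage → sulfide (thioether).
pendant –C6H5: benzene ring → arene.
–C(=O)– with carbon on both sides → ketone.
pendant –COCH3: carbonyl C bonded to two carbons → ketone.
–C(=O)OCH3: carbonyl C bonded to C and to –OCH3 → ester (not ketone + ether).
Distinct types present: alkene, arene, ester, ketone, sulfide, thiol.

6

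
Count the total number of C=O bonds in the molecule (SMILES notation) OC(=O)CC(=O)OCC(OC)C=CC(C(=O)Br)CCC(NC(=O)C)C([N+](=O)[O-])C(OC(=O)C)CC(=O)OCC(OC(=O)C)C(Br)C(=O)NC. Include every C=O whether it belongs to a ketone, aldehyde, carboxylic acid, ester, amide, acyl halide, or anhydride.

8

HOOC: carboxylic acid, 1 C=O (running total 1).
CH2COOCH2: ester, 1 C=O (running total 2).
CH(COBr): acyl halide, 1 C=O (running total 3).
CH(NHCOCH3): amide, 1 C=O (running total 4).
CH(OCOCH3): ester, 1 C=O (running total 5).
CH2COOCH2: ester, 1 C=O (running total 6).
CH(OCOCH3): ester, 1 C=O (running total 7).
CONHCH3: amide, 1 C=O (running total 8).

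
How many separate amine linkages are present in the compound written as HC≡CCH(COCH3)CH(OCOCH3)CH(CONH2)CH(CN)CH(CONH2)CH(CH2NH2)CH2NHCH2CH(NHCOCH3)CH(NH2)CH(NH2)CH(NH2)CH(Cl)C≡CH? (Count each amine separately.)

Reading the structure from left to right:
  HC≡C: C≡C triple bond → alkyne.
  CH(COCH3): pendant –COCH3: carbonyl C bonded to two carbons → ketone.
  CH(OCOCH3): pendant –OC(=O)CH3: an acyloxy group → ester.
  CH(CONH2): pendant –CONH2: carbonyl C bonded to C and N → amide.
  CH(CN): pendant –C≡N: nitrile.
  CH(CONH2): pendant –CONH2: carbonyl C bonded to C and N → amide.
  CH(CH2NH2): pendant –CH2NH2: N on sp³ C, no adjacent C=O → amine.
  CH2NHCH2: C–N–C with sp³ carbons and no adjacent C=O → amine (secondary).
  CH(NHCOCH3): pendant –NHC(=O)CH3: N bonded to a carbonyl → amide (not amine).
  CH(NH2): –NH2 on an sp³ carbon with no adjacent C=O → amine.
  CH(NH2): –NH2 on an sp³ carbon with no adjacent C=O → amine.
  CH(NH2): –NH2 on an sp³ carbon with no adjacent C=O → amine.
  CH(Cl): halogen on an sp³ carbon → alkyl halide.
  C≡CH: C≡C triple bond → alkyne.
Amine appears at: CH(CH2NH2), CH2NHCH2, CH(NH2), CH(NH2), CH(NH2) → 5.

5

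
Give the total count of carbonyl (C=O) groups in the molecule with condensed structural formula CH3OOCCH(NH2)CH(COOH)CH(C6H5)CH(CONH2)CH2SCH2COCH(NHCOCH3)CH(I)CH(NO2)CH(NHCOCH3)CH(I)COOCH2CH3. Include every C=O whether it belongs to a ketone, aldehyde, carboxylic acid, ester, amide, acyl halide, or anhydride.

CH3OOC: ester, 1 C=O (running total 1).
CH(COOH): carboxylic acid, 1 C=O (running total 2).
CH(CONH2): amide, 1 C=O (running total 3).
CO: ketone, 1 C=O (running total 4).
CH(NHCOCH3): amide, 1 C=O (running total 5).
CH(NHCOCH3): amide, 1 C=O (running total 6).
COOCH2CH3: ester, 1 C=O (running total 7).

7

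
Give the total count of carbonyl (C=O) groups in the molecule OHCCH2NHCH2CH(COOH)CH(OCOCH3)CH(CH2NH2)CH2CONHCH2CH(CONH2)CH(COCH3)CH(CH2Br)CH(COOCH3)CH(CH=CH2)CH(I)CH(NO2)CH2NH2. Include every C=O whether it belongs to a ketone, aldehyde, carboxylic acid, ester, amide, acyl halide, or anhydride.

7

OHC: aldehyde, 1 C=O (running total 1).
CH(COOH): carboxylic acid, 1 C=O (running total 2).
CH(OCOCH3): ester, 1 C=O (running total 3).
CH2CONHCH2: amide, 1 C=O (running total 4).
CH(CONH2): amide, 1 C=O (running total 5).
CH(COCH3): ketone, 1 C=O (running total 6).
CH(COOCH3): ester, 1 C=O (running total 7).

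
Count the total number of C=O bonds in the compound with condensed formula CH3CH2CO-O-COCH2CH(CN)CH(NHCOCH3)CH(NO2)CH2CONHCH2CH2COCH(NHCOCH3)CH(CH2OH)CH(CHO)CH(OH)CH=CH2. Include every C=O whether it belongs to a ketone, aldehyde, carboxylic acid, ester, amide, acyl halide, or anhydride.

7

CH2CO-O-COCH2: anhydride, 2 C=O (running total 2).
CH(NHCOCH3): amide, 1 C=O (running total 3).
CH2CONHCH2: amide, 1 C=O (running total 4).
CO: ketone, 1 C=O (running total 5).
CH(NHCOCH3): amide, 1 C=O (running total 6).
CH(CHO): aldehyde, 1 C=O (running total 7).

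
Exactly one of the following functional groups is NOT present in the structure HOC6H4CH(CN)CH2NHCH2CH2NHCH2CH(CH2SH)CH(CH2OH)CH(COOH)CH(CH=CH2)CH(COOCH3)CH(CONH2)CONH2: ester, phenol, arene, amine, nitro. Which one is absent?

nitro

amine: present (CH2NHCH2 — C–N–C with sp³ carbons and no adjacent C=O → amine (secondary)).
arene: present (HOC6H4 — –OH attached directly to an aromatic ring → phenol (not alcohol); the ring itself is an arene).
ester: present (CH(COOCH3) — pendant –COOCH3: carbonyl C bonded to C and –OCH3 → ester).
phenol: present (HOC6H4 — –OH attached directly to an aromatic ring → phenol (not alcohol); the ring itself is an arene).
nitro: no segment matches this pattern.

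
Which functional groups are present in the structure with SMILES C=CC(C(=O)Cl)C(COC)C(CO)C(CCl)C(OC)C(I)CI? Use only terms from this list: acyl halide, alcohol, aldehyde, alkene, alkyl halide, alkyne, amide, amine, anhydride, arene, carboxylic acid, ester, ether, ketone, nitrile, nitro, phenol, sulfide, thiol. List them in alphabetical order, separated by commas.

acyl halide, alcohol, alkene, alkyl halide, ether

Taking each segment in turn:
  CH2=CH: C=C double bond → alkene.
  CH(COCl): pendant –C(=O)X: carbonyl C bonded to C and halogen → acyl halide.
  CH(CH2OCH3): pendant –CH2OCH3: C–O–C linkage → ether.
  CH(CH2OH): pendant –CH2OH on an sp³ backbone C → alcohol.
  CH(CH2Cl): pendant –CH2X: halogen on sp³ carbon → alkyl halide.
  CH(OCH3): pendant –OCH3: C–O–C with sp³ C, no adjacent C=O → ether.
  CH(I): halogen on an sp³ carbon → alkyl halide.
  CH2I: halogen on an sp³ carbon → alkyl halide.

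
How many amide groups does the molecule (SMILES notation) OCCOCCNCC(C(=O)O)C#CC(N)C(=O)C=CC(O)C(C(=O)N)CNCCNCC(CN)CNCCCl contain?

HO– on an sp³ carbon → alcohol.
C–O–C with sp³ carbons on both sides and no adjacent C=O → ether.
C–N–C with sp³ carbons and no adjacent C=O → amine (secondary).
pendant –COOH: carbonyl C bonded to C and –OH → carboxylic acid.
C≡C triple bond → alkyne.
–NH2 on an sp³ carbon with no adjacent C=O → amine.
–C(=O)– with carbon on both sides → ketone.
C=C double bond → alkene.
–OH on an sp³ carbon → alcohol (secondary).
pendant –CONH2: carbonyl C bonded to C and N → amide.
C–N–C with sp³ carbons and no adjacent C=O → amine (secondary).
C–N–C with sp³ carbons and no adjacent C=O → amine (secondary).
pendant –CH2NH2: N on sp³ C, no adjacent C=O → amine.
C–N–C with sp³ carbons and no adjacent C=O → amine (secondary).
halogen on an sp³ carbon → alkyl halide.
Amide appears at: CH(CONH2) → 1.

1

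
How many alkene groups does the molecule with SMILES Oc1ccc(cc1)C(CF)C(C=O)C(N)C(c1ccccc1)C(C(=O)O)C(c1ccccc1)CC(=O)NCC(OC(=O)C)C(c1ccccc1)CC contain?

0

Working along the chain:
  HOC6H4: –OH attached directly to an aromatic ring → phenol (not alcohol); the ring itself is an arene.
  CH(CH2F): pendant –CH2X: halogen on sp³ carbon → alkyl halide.
  CH(CHO): pendant –CHO: carbonyl C bonded to C and H → aldehyde.
  CH(NH2): –NH2 on an sp³ carbon with no adjacent C=O → amine.
  CH(C6H5): pendant –C6H5: benzene ring → arene.
  CH(COOH): pendant –COOH: carbonyl C bonded to C and –OH → carboxylic acid.
  CH(C6H5): pendant –C6H5: benzene ring → arene.
  CH2CONHCH2: –C(=O)–N– linkage → amide (the N is not an amine).
  CH(OCOCH3): pendant –OC(=O)CH3: an acyloxy group → ester.
  CH(C6H5): pendant –C6H5: benzene ring → arene.
No segment is a alkene: HOC6H4 is arene/phenol, not alkene; CH(C6H5) is arene, not alkene; CH(C6H5) is arene, not alkene. → 0.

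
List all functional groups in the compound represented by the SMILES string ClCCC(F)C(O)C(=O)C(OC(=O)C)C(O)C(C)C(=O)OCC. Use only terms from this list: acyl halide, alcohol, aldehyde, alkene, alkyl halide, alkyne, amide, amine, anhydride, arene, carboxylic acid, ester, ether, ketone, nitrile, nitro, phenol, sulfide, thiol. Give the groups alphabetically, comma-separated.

Taking each segment in turn:
  ClCH2: halogen on an sp³ carbon → alkyl halide.
  CH(F): halogen on an sp³ carbon → alkyl halide.
  CH(OH): –OH on an sp³ carbon → alcohol (secondary).
  CO: –C(=O)– with carbon on both sides → ketone.
  CH(OCOCH3): pendant –OC(=O)CH3: an acyloxy group → ester.
  CH(OH): –OH on an sp³ carbon → alcohol (secondary).
  COOCH2CH3: –C(=O)OCH2CH3: carbonyl C bonded to C and to –OEt → ester.

alcohol, alkyl halide, ester, ketone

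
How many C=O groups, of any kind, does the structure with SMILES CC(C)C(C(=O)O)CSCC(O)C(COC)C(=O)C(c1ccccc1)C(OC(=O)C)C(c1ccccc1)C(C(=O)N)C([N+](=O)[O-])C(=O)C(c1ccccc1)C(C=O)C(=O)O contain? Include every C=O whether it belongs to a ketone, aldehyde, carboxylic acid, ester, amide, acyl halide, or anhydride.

CH(COOH): carboxylic acid, 1 C=O (running total 1).
CO: ketone, 1 C=O (running total 2).
CH(OCOCH3): ester, 1 C=O (running total 3).
CH(CONH2): amide, 1 C=O (running total 4).
CO: ketone, 1 C=O (running total 5).
CH(CHO): aldehyde, 1 C=O (running total 6).
COOH: carboxylic acid, 1 C=O (running total 7).

7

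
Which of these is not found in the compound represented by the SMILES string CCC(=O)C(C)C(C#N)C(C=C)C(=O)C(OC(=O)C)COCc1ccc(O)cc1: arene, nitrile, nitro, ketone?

nitro

arene: present (C6H4OH — –OH attached directly to an aromatic ring → phenol (not alcohol); the ring itself is an arene).
ketone: present (CO — –C(=O)– with carbon on both sides → ketone).
nitrile: present (CH(CN) — pendant –C≡N: nitrile).
nitro: no segment matches this pattern.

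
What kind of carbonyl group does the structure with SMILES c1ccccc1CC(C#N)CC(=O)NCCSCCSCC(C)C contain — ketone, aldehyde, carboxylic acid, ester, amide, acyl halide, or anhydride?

The carbonyl is in the CH2CONHCH2 segment: –C(=O)–N– linkage → amide (the N is not an amine).

amide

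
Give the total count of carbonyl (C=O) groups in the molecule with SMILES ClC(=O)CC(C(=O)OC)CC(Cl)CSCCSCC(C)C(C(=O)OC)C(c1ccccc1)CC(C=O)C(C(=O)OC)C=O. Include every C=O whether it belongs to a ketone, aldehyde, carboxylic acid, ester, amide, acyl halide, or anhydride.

ClCO: acyl halide, 1 C=O (running total 1).
CH(COOCH3): ester, 1 C=O (running total 2).
CH(COOCH3): ester, 1 C=O (running total 3).
CH(CHO): aldehyde, 1 C=O (running total 4).
CH(COOCH3): ester, 1 C=O (running total 5).
CHO: aldehyde, 1 C=O (running total 6).

6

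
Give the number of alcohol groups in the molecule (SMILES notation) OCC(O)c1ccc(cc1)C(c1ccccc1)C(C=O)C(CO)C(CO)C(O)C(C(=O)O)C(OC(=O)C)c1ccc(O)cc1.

Working along the chain:
  HOCH2: HO– on an sp³ carbon → alcohol.
  CH(OH): –OH on an sp³ carbon → alcohol (secondary).
  C6H4: para-disubstituted benzene ring → arene.
  CH(C6H5): pendant –C6H5: benzene ring → arene.
  CH(CHO): pendant –CHO: carbonyl C bonded to C and H → aldehyde.
  CH(CH2OH): pendant –CH2OH on an sp³ backbone C → alcohol.
  CH(CH2OH): pendant –CH2OH on an sp³ backbone C → alcohol.
  CH(OH): –OH on an sp³ carbon → alcohol (secondary).
  CH(COOH): pendant –COOH: carbonyl C bonded to C and –OH → carboxylic acid.
  CH(OCOCH3): pendant –OC(=O)CH3: an acyloxy group → ester.
  C6H4OH: –OH attached directly to an aromatic ring → phenol (not alcohol); the ring itself is an arene.
Alcohol appears at: HOCH2, CH(OH), CH(CH2OH), CH(CH2OH), CH(OH) → 5.

5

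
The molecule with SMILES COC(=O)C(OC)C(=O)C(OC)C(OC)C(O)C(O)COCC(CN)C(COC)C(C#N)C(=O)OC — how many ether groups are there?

Taking each segment in turn:
  CH3OOC: CH3O–C(=O)–: carbonyl C bonded to C and to –OCH3 → ester (not ketone + ether).
  CH(OCH3): pendant –OCH3: C–O–C with sp³ C, no adjacent C=O → ether.
  CO: –C(=O)– with carbon on both sides → ketone.
  CH(OCH3): pendant –OCH3: C–O–C with sp³ C, no adjacent C=O → ether.
  CH(OCH3): pendant –OCH3: C–O–C with sp³ C, no adjacent C=O → ether.
  CH(OH): –OH on an sp³ carbon → alcohol (secondary).
  CH(OH): –OH on an sp³ carbon → alcohol (secondary).
  CH2OCH2: C–O–C with sp³ carbons on both sides and no adjacent C=O → ether.
  CH(CH2NH2): pendant –CH2NH2: N on sp³ C, no adjacent C=O → amine.
  CH(CH2OCH3): pendant –CH2OCH3: C–O–C linkage → ether.
  CH(CN): pendant –C≡N: nitrile.
  COOCH3: –C(=O)OCH3: carbonyl C bonded to C and to –OCH3 → ester (not ketone + ether).
Ether appears at: CH(OCH3), CH(OCH3), CH(OCH3), CH2OCH2, CH(CH2OCH3) → 5.

5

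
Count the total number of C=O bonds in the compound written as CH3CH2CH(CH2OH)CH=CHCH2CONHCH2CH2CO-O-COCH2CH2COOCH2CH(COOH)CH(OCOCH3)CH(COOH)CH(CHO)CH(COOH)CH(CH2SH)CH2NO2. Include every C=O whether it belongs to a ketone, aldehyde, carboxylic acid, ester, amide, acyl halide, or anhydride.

CH2CONHCH2: amide, 1 C=O (running total 1).
CH2CO-O-COCH2: anhydride, 2 C=O (running total 3).
CH2COOCH2: ester, 1 C=O (running total 4).
CH(COOH): carboxylic acid, 1 C=O (running total 5).
CH(OCOCH3): ester, 1 C=O (running total 6).
CH(COOH): carboxylic acid, 1 C=O (running total 7).
CH(CHO): aldehyde, 1 C=O (running total 8).
CH(COOH): carboxylic acid, 1 C=O (running total 9).

9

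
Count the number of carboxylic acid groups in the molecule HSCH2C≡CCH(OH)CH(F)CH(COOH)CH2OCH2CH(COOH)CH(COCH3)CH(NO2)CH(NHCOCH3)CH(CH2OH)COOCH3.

2

Reading the structure from left to right:
  HSCH2: –SH on an sp³ carbon → thiol.
  C≡C: C≡C triple bond → alkyne.
  CH(OH): –OH on an sp³ carbon → alcohol (secondary).
  CH(F): halogen on an sp³ carbon → alkyl halide.
  CH(COOH): pendant –COOH: carbonyl C bonded to C and –OH → carboxylic acid.
  CH2OCH2: C–O–C with sp³ carbons on both sides and no adjacent C=O → ether.
  CH(COOH): pendant –COOH: carbonyl C bonded to C and –OH → carboxylic acid.
  CH(COCH3): pendant –COCH3: carbonyl C bonded to two carbons → ketone.
  CH(NO2): –NO2 on an sp³ carbon → nitro (the N=O is not a carbonyl).
  CH(NHCOCH3): pendant –NHC(=O)CH3: N bonded to a carbonyl → amide (not amine).
  CH(CH2OH): pendant –CH2OH on an sp³ backbone C → alcohol.
  COOCH3: –C(=O)OCH3: carbonyl C bonded to C and to –OCH3 → ester (not ketone + ether).
Carboxylic acid appears at: CH(COOH), CH(COOH) → 2.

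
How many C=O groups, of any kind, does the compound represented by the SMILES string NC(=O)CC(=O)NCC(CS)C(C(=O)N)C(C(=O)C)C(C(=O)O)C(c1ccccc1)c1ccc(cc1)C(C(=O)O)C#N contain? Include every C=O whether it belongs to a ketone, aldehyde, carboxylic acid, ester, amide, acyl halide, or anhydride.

6

H2NCO: amide, 1 C=O (running total 1).
CH2CONHCH2: amide, 1 C=O (running total 2).
CH(CONH2): amide, 1 C=O (running total 3).
CH(COCH3): ketone, 1 C=O (running total 4).
CH(COOH): carboxylic acid, 1 C=O (running total 5).
CH(COOH): carboxylic acid, 1 C=O (running total 6).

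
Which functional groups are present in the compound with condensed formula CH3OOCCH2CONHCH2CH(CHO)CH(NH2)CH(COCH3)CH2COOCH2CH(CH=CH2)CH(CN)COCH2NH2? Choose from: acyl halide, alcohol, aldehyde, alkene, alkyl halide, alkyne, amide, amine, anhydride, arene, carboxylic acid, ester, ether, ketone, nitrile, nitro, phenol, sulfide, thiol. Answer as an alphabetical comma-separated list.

Taking each segment in turn:
  CH3OOC: CH3O–C(=O)–: carbonyl C bonded to C and to –OCH3 → ester (not ketone + ether).
  CH2CONHCH2: –C(=O)–N– linkage → amide (the N is not an amine).
  CH(CHO): pendant –CHO: carbonyl C bonded to C and H → aldehyde.
  CH(NH2): –NH2 on an sp³ carbon with no adjacent C=O → amine.
  CH(COCH3): pendant –COCH3: carbonyl C bonded to two carbons → ketone.
  CH2COOCH2: –C(=O)–O–C with C on the carbonyl side → ester.
  CH(CH=CH2): pendant –CH=CH2: C=C double bond → alkene.
  CH(CN): pendant –C≡N: nitrile.
  CO: –C(=O)– with carbon on both sides → ketone.
  CH2NH2: –NH2 on an sp³ carbon with no adjacent C=O → amine.

aldehyde, alkene, amide, amine, ester, ketone, nitrile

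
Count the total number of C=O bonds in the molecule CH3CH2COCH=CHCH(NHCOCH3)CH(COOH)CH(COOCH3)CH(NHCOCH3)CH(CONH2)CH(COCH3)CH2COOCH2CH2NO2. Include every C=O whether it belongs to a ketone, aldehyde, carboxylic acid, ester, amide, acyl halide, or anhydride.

8

CO: ketone, 1 C=O (running total 1).
CH(NHCOCH3): amide, 1 C=O (running total 2).
CH(COOH): carboxylic acid, 1 C=O (running total 3).
CH(COOCH3): ester, 1 C=O (running total 4).
CH(NHCOCH3): amide, 1 C=O (running total 5).
CH(CONH2): amide, 1 C=O (running total 6).
CH(COCH3): ketone, 1 C=O (running total 7).
CH2COOCH2: ester, 1 C=O (running total 8).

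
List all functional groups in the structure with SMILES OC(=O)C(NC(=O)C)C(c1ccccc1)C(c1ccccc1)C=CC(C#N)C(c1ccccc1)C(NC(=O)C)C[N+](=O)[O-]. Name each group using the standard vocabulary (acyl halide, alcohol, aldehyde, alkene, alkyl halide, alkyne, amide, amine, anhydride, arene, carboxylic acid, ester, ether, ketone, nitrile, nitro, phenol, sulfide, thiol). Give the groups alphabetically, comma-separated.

alkene, amide, arene, carboxylic acid, nitrile, nitro

Working along the chain:
  HOOC: –COOH: carbonyl C bonded to –OH and C → carboxylic acid (the –OH is not a separate alcohol).
  CH(NHCOCH3): pendant –NHC(=O)CH3: N bonded to a carbonyl → amide (not amine).
  CH(C6H5): pendant –C6H5: benzene ring → arene.
  CH(C6H5): pendant –C6H5: benzene ring → arene.
  CH=CH: C=C double bond → alkene.
  CH(CN): pendant –C≡N: nitrile.
  CH(C6H5): pendant –C6H5: benzene ring → arene.
  CH(NHCOCH3): pendant –NHC(=O)CH3: N bonded to a carbonyl → amide (not amine).
  CH2NO2: –NO2 on carbon → nitro group.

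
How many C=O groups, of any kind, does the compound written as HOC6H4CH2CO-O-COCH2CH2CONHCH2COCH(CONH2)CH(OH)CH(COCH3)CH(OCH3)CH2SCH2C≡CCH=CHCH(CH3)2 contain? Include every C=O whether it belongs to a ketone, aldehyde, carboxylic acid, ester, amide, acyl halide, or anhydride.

CH2CO-O-COCH2: anhydride, 2 C=O (running total 2).
CH2CONHCH2: amide, 1 C=O (running total 3).
CO: ketone, 1 C=O (running total 4).
CH(CONH2): amide, 1 C=O (running total 5).
CH(COCH3): ketone, 1 C=O (running total 6).

6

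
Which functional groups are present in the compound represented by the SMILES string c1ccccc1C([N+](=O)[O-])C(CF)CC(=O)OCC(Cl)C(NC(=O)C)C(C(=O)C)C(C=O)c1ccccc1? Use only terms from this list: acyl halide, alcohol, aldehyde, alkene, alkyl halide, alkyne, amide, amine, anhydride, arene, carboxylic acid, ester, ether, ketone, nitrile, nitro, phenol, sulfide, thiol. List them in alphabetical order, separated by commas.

aldehyde, alkyl halide, amide, arene, ester, ketone, nitro

Reading the structure from left to right:
  C6H5: C6H5– phenyl ring → arene.
  CH(NO2): –NO2 on an sp³ carbon → nitro (the N=O is not a carbonyl).
  CH(CH2F): pendant –CH2X: halogen on sp³ carbon → alkyl halide.
  CH2COOCH2: –C(=O)–O–C with C on the carbonyl side → ester.
  CH(Cl): halogen on an sp³ carbon → alkyl halide.
  CH(NHCOCH3): pendant –NHC(=O)CH3: N bonded to a carbonyl → amide (not amine).
  CH(COCH3): pendant –COCH3: carbonyl C bonded to two carbons → ketone.
  CH(CHO): pendant –CHO: carbonyl C bonded to C and H → aldehyde.
  C6H5: –C6H5 phenyl ring → arene.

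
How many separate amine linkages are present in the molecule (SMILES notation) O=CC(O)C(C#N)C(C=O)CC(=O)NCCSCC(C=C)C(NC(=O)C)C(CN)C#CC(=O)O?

Working along the chain:
  OHC: terminal –CHO: carbonyl C bonded to H and C → aldehyde.
  CH(OH): –OH on an sp³ carbon → alcohol (secondary).
  CH(CN): pendant –C≡N: nitrile.
  CH(CHO): pendant –CHO: carbonyl C bonded to C and H → aldehyde.
  CH2CONHCH2: –C(=O)–N– linkage → amide (the N is not an amine).
  CH2SCH2: C–S–C linkage → sulfide (thioether).
  CH(CH=CH2): pendant –CH=CH2: C=C double bond → alkene.
  CH(NHCOCH3): pendant –NHC(=O)CH3: N bonded to a carbonyl → amide (not amine).
  CH(CH2NH2): pendant –CH2NH2: N on sp³ C, no adjacent C=O → amine.
  C≡C: C≡C triple bond → alkyne.
  COOH: –COOH: carbonyl C bonded to –OH and C → carboxylic acid (the –OH is not a separate alcohol).
Amine appears at: CH(CH2NH2) → 1.

1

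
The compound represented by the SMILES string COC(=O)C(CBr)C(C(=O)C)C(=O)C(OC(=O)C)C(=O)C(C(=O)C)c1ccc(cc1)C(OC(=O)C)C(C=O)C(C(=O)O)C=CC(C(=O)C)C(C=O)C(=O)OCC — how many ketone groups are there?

Reading the structure from left to right:
  CH3OOC: CH3O–C(=O)–: carbonyl C bonded to C and to –OCH3 → ester (not ketone + ether).
  CH(CH2Br): pendant –CH2X: halogen on sp³ carbon → alkyl halide.
  CH(COCH3): pendant –COCH3: carbonyl C bonded to two carbons → ketone.
  CO: –C(=O)– with carbon on both sides → ketone.
  CH(OCOCH3): pendant –OC(=O)CH3: an acyloxy group → ester.
  CO: –C(=O)– with carbon on both sides → ketone.
  CH(COCH3): pendant –COCH3: carbonyl C bonded to two carbons → ketone.
  C6H4: para-disubstituted benzene ring → arene.
  CH(OCOCH3): pendant –OC(=O)CH3: an acyloxy group → ester.
  CH(CHO): pendant –CHO: carbonyl C bonded to C and H → aldehyde.
  CH(COOH): pendant –COOH: carbonyl C bonded to C and –OH → carboxylic acid.
  CH=CH: C=C double bond → alkene.
  CH(COCH3): pendant –COCH3: carbonyl C bonded to two carbons → ketone.
  CH(CHO): pendant –CHO: carbonyl C bonded to C and H → aldehyde.
  COOCH2CH3: –C(=O)OCH2CH3: carbonyl C bonded to C and to –OEt → ester.
Ketone appears at: CH(COCH3), CO, CO, CH(COCH3), CH(COCH3) → 5.

5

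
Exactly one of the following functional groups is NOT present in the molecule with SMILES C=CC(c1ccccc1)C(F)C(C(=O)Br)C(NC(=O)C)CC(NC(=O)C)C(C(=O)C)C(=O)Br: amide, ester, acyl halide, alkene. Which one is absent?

ester

acyl halide: present (CH(COBr) — pendant –C(=O)X: carbonyl C bonded to C and halogen → acyl halide).
amide: present (CH(NHCOCH3) — pendant –NHC(=O)CH3: N bonded to a carbonyl → amide (not amine)).
alkene: present (CH2=CH — C=C double bond → alkene).
ester: no segment matches this pattern.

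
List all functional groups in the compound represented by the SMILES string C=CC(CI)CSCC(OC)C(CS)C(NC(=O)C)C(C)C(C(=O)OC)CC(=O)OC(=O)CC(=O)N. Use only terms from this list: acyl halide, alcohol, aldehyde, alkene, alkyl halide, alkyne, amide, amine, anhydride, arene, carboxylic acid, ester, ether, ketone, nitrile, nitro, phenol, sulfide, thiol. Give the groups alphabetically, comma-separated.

C=C double bond → alkene.
pendant –CH2X: halogen on sp³ carbon → alkyl halide.
C–S–C linkage → sulfide (thioether).
pendant –OCH3: C–O–C with sp³ C, no adjacent C=O → ether.
pendant –CH2SH → thiol.
pendant –NHC(=O)CH3: N bonded to a carbonyl → amide (not amine).
pendant –COOCH3: carbonyl C bonded to C and –OCH3 → ester.
two acyl groups sharing one oxygen, –C(=O)–O–C(=O)– → anhydride.
–C(=O)NH2: carbonyl C bonded to C and to N → amide (the N is not a separate amine).

alkene, alkyl halide, amide, anhydride, ester, ether, sulfide, thiol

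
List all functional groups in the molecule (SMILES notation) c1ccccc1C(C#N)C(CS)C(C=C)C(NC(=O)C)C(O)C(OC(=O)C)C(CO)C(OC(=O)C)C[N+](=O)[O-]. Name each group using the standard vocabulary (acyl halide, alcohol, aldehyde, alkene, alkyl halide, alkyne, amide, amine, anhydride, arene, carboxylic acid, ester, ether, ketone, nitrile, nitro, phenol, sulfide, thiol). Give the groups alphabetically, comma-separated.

alcohol, alkene, amide, arene, ester, nitrile, nitro, thiol

C6H5– phenyl ring → arene.
pendant –C≡N: nitrile.
pendant –CH2SH → thiol.
pendant –CH=CH2: C=C double bond → alkene.
pendant –NHC(=O)CH3: N bonded to a carbonyl → amide (not amine).
–OH on an sp³ carbon → alcohol (secondary).
pendant –OC(=O)CH3: an acyloxy group → ester.
pendant –CH2OH on an sp³ backbone C → alcohol.
pendant –OC(=O)CH3: an acyloxy group → ester.
–NO2 on carbon → nitro group.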